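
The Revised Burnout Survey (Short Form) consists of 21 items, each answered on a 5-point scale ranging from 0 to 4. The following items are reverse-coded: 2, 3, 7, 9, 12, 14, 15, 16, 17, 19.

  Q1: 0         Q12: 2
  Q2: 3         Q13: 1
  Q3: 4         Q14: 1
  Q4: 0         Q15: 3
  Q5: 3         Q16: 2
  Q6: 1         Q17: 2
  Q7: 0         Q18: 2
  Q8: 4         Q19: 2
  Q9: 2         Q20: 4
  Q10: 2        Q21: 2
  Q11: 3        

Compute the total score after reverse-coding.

41

Reversing items 2, 3, 7, 9, 12, 14, 15, 16, 17, and 19 with 4 − raw:
Total = 0 + (4−3) + (4−4) + 0 + 3 + 1 + (4−0) + 4 + (4−2) + 2 + 3 + (4−2) + 1 + (4−1) + (4−3) + (4−2) + (4−2) + 2 + (4−2) + 4 + 2
      = 0 + 1 + 0 + 0 + 3 + 1 + 4 + 4 + 2 + 2 + 3 + 2 + 1 + 3 + 1 + 2 + 2 + 2 + 2 + 4 + 2 = 41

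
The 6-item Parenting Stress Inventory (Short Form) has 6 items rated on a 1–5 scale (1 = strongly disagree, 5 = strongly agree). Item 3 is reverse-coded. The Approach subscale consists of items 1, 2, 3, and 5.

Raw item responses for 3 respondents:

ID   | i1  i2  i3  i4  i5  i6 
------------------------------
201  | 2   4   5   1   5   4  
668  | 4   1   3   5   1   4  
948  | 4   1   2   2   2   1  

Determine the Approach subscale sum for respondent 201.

12

Respondent 201 raw: 2, 4, 5, 1, 5, 4.
Approach items: 1, 2, 3, 5.
Reverse-coded (reversed = (1+5) − raw = 6 − raw):
  item 1: 2
  item 2: 4
  item 3: 6 − 5 = 1
  item 5: 5
Sum = 2 + 4 + 1 + 5 = 12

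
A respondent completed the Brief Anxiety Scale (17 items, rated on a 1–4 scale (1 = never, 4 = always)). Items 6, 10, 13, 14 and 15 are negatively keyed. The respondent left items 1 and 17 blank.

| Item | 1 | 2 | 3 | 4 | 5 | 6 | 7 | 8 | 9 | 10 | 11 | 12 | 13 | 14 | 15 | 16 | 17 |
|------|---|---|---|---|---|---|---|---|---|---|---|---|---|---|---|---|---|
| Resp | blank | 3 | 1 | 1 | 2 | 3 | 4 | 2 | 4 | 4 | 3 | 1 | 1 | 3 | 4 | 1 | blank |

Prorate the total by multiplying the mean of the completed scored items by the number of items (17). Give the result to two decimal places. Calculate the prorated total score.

36.27

Reverse-coded (on a 1–4 scale, reversed = 5 − raw):
  item 6: 5 − 3 = 2
  item 10: 5 − 4 = 1
  item 13: 5 − 1 = 4
  item 14: 5 − 3 = 2
  item 15: 5 − 4 = 1
Completed scored items (15 of 17): 3, 1, 1, 2, 2, 4, 2, 4, 1, 3, 1, 4, 2, 1, 1; sum = 32.
Person mean = 32 / 15 ≈ 2.1333
Prorated total = (32 / 15) × 17 = 36.27 (to 2 dp)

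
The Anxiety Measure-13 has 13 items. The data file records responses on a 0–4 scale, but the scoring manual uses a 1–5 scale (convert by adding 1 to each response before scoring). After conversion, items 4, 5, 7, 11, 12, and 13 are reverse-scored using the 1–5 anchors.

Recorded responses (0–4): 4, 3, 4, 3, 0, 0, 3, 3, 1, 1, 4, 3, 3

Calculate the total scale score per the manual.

Convert to 1–5: 5, 4, 5, 4, 1, 1, 4, 4, 2, 2, 5, 4, 4
Reverse-coded (reversed = (1+5) − raw = 6 − raw):
  item 4: 6 − 4 = 2
  item 5: 6 − 1 = 5
  item 7: 6 − 4 = 2
  item 11: 6 − 5 = 1
  item 12: 6 − 4 = 2
  item 13: 6 − 4 = 2
Scored: 5, 4, 5, 2, 5, 1, 2, 4, 2, 2, 1, 2, 2
Total = 37

37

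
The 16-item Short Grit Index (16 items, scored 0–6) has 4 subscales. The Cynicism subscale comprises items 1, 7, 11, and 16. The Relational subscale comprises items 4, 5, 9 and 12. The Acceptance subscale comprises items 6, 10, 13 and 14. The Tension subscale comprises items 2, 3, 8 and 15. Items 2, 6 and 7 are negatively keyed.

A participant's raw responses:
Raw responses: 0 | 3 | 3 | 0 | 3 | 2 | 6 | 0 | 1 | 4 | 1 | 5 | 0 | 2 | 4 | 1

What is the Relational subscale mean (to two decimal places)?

Relational items: 4, 5, 9, 12.
  item 4: 0
  item 5: 3
  item 9: 1
  item 12: 5
Sum = 0 + 3 + 1 + 5 = 9
Mean = 9 / 4 = 2.25

2.25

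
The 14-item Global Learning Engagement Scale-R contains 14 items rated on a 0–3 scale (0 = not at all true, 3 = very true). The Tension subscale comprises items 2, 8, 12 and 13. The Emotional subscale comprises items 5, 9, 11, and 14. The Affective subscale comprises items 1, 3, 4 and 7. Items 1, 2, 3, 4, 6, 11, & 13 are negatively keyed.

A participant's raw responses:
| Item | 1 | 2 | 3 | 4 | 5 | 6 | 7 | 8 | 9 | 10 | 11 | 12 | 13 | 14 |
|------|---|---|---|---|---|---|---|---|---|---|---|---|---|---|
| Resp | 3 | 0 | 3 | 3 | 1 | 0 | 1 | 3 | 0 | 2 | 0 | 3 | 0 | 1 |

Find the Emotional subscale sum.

Emotional items: 5, 9, 11, 14.
Of these, item 11 is negatively keyed; reversed = (0+3) − raw = 3 − raw.
  item 5: 1
  item 9: 0
  item 11: 3 − 0 = 3
  item 14: 1
Sum = 1 + 0 + 3 + 1 = 5

5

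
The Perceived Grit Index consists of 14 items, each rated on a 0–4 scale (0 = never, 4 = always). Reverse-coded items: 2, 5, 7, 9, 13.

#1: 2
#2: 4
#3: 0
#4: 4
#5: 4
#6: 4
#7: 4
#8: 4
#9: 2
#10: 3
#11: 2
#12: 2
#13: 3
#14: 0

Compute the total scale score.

24

Raw sum = 38. Reverse-coded items: 2, 5, 7, 9, 13; their raw sum = 17.
Each reversal replaces raw with 4 − raw, changing the total by 4 − 2·raw per item.
Total = 38 + 5·4 − 2·17 = 38 + 20 − 34 = 24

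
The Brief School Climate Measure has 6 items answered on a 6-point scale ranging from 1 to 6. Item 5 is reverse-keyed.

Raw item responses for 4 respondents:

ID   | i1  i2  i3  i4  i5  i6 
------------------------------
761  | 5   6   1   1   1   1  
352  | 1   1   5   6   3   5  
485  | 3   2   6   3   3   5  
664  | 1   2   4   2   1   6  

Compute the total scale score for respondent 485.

23

Respondent 485 raw: 3, 2, 6, 3, 3, 5.
Reverse-coded (reverse-coded value = 7 − response):
  item 1: 3
  item 2: 2
  item 3: 6
  item 4: 3
  item 5: 7 − 3 = 4
  item 6: 5
Sum = 3 + 2 + 6 + 3 + 4 + 5 = 23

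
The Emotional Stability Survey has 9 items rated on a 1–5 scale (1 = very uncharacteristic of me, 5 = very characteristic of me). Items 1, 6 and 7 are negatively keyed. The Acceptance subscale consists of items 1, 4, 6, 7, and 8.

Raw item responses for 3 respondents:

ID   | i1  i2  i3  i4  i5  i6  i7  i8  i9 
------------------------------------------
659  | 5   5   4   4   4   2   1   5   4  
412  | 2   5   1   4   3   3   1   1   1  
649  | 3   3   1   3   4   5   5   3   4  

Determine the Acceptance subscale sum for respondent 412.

17

Respondent 412 raw: 2, 5, 1, 4, 3, 3, 1, 1, 1.
Acceptance items: 1, 4, 6, 7, 8.
Reverse-coded (on a 1–5 scale, reversed = 6 − raw):
  item 1: 6 − 2 = 4
  item 4: 4
  item 6: 6 − 3 = 3
  item 7: 6 − 1 = 5
  item 8: 1
Sum = 4 + 4 + 3 + 5 + 1 = 17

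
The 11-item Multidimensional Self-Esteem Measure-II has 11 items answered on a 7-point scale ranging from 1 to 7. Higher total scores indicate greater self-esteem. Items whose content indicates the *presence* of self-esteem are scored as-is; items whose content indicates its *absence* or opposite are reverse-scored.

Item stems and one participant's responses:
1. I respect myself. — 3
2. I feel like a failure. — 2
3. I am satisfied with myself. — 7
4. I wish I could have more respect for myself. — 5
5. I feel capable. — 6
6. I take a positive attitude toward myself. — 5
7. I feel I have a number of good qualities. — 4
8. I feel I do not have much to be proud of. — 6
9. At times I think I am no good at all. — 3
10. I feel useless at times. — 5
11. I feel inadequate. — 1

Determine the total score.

51

Items 2, 4, 8, 9, 10, 11 describe the absence/opposite of self-esteem → reverse-score.
on a 1–7 scale, reversed = 8 − raw.
  item 1: 3
  item 2: 8 − 2 = 6
  item 3: 7
  item 4: 8 − 5 = 3
  item 5: 6
  item 6: 5
  item 7: 4
  item 8: 8 − 6 = 2
  item 9: 8 − 3 = 5
  item 10: 8 − 5 = 3
  item 11: 8 − 1 = 7
Total = 3 + 6 + 7 + 3 + 6 + 5 + 4 + 2 + 5 + 3 + 7 = 51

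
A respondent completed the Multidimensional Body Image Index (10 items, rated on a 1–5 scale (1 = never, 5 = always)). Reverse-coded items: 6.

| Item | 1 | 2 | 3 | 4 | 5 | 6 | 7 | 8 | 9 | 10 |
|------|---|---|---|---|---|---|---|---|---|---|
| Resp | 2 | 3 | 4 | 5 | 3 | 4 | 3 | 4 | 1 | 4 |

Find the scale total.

Reverse-coded items use 6 − raw:
  item 6: 6 − 4 = 2
Scored responses: 2, 3, 4, 5, 3, 2, 3, 4, 1, 4
Total = 2 + 3 + 4 + 5 + 3 + 2 + 3 + 4 + 1 + 4 = 31

31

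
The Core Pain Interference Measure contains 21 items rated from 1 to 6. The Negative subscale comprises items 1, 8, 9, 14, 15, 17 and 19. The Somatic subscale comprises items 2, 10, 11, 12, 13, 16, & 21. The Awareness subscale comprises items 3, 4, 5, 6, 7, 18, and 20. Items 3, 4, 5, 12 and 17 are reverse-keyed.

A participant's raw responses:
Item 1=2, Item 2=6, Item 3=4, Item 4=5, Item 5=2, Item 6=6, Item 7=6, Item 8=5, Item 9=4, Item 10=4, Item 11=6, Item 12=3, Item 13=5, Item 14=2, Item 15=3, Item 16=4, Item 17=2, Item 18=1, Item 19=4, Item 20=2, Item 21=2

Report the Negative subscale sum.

25

Negative items: 1, 8, 9, 14, 15, 17, 19.
Of these, item 17 is reverse-keyed; reverse-coded value = 7 − response.
  item 1: 2
  item 8: 5
  item 9: 4
  item 14: 2
  item 15: 3
  item 17: 7 − 2 = 5
  item 19: 4
Sum = 2 + 5 + 4 + 2 + 3 + 5 + 4 = 25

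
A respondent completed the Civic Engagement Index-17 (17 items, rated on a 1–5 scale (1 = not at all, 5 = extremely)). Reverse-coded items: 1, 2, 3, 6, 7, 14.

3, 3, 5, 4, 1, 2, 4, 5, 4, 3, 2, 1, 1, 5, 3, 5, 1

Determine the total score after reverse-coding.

44

Apply reverse scoring (on a 1–5 scale, reversed = 6 − raw):
  item 1: 6 − 3 = 3
  item 2: 6 − 3 = 3
  item 3: 6 − 5 = 1
  item 6: 6 − 2 = 4
  item 7: 6 − 4 = 2
  item 14: 6 − 5 = 1
Scored responses: 3, 3, 1, 4, 1, 4, 2, 5, 4, 3, 2, 1, 1, 1, 3, 5, 1
Total = 3 + 3 + 1 + 4 + 1 + 4 + 2 + 5 + 4 + 3 + 2 + 1 + 1 + 1 + 3 + 5 + 1 = 44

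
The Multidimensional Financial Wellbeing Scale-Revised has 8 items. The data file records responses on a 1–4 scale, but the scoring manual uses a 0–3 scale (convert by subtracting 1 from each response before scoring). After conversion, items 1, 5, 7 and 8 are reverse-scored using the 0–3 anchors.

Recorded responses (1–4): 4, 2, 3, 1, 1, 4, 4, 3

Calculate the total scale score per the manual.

10

Convert to 0–3: 3, 1, 2, 0, 0, 3, 3, 2
Reverse-coded (reversed = (0+3) − raw = 3 − raw):
  item 1: 3 − 3 = 0
  item 5: 3 − 0 = 3
  item 7: 3 − 3 = 0
  item 8: 3 − 2 = 1
Scored: 0, 1, 2, 0, 3, 3, 0, 1
Total = 10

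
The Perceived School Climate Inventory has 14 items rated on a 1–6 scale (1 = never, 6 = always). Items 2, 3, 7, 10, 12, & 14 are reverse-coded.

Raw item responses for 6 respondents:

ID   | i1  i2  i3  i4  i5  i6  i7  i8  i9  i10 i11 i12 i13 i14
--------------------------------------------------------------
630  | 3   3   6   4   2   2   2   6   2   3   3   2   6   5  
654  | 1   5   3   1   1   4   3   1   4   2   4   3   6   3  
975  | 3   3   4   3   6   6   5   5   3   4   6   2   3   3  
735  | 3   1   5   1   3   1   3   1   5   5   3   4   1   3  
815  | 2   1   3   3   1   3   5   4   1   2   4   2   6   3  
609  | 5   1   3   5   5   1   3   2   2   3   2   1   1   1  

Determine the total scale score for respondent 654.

Respondent 654 raw: 1, 5, 3, 1, 1, 4, 3, 1, 4, 2, 4, 3, 6, 3.
Reverse-coded (on a 1–6 scale, reversed = 7 − raw):
  item 1: 1
  item 2: 7 − 5 = 2
  item 3: 7 − 3 = 4
  item 4: 1
  item 5: 1
  item 6: 4
  item 7: 7 − 3 = 4
  item 8: 1
  item 9: 4
  item 10: 7 − 2 = 5
  item 11: 4
  item 12: 7 − 3 = 4
  item 13: 6
  item 14: 7 − 3 = 4
Sum = 1 + 2 + 4 + 1 + 1 + 4 + 4 + 1 + 4 + 5 + 4 + 4 + 6 + 4 = 45

45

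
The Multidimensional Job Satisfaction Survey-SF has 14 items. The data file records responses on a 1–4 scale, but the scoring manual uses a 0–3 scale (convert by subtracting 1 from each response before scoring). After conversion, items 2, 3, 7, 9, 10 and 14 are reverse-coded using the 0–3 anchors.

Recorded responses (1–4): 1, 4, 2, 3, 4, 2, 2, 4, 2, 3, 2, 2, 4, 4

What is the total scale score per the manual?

21

Convert to 0–3: 0, 3, 1, 2, 3, 1, 1, 3, 1, 2, 1, 1, 3, 3
Reverse-coded (reverse-coded value = 3 − response):
  item 2: 3 − 3 = 0
  item 3: 3 − 1 = 2
  item 7: 3 − 1 = 2
  item 9: 3 − 1 = 2
  item 10: 3 − 2 = 1
  item 14: 3 − 3 = 0
Scored: 0, 0, 2, 2, 3, 1, 2, 3, 2, 1, 1, 1, 3, 0
Total = 21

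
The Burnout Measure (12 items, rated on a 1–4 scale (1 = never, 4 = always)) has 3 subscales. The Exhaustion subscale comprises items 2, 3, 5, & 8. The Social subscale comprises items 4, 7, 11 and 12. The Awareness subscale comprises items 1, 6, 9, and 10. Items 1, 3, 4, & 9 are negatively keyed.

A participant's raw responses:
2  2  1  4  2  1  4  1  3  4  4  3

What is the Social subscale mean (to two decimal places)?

3.00

Social items: 4, 7, 11, 12.
Of these, item 4 is negatively keyed; reversed = (1+4) − raw = 5 − raw.
  item 4: 5 − 4 = 1
  item 7: 4
  item 11: 4
  item 12: 3
Sum = 1 + 4 + 4 + 3 = 12
Mean = 12 / 4 = 3.00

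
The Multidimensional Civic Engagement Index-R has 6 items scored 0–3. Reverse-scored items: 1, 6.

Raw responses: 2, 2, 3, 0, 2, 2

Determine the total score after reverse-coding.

Raw sum = 11. Reverse-scored items: 1, 6; their raw sum = 4.
Each reversal replaces raw with 3 − raw, changing the total by 3 − 2·raw per item.
Total = 11 + 2·3 − 2·4 = 11 + 6 − 8 = 9

9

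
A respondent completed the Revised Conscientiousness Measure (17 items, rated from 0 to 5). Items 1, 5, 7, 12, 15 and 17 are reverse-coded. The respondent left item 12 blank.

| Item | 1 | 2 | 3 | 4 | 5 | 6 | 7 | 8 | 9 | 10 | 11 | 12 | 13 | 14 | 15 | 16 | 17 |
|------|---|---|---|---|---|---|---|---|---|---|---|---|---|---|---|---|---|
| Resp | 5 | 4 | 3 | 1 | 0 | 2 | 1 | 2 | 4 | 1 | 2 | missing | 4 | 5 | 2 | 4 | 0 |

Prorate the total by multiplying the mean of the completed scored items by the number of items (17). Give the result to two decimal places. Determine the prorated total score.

Reverse-coded (reverse-coded value = 5 − response):
  item 1: 5 − 5 = 0
  item 5: 5 − 0 = 5
  item 7: 5 − 1 = 4
  item 15: 5 − 2 = 3
  item 17: 5 − 0 = 5
Completed scored items (16 of 17): 0, 4, 3, 1, 5, 2, 4, 2, 4, 1, 2, 4, 5, 3, 4, 5; sum = 49.
Person mean = 49 / 16 ≈ 3.0625
Prorated total = (49 / 16) × 17 = 52.06 (to 2 dp)

52.06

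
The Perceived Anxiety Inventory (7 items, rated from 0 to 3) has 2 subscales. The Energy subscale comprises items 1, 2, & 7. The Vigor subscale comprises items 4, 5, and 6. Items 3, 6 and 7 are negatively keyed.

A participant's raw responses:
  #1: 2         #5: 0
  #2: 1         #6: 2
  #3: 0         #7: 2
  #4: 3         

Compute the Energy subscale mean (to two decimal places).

1.33

Energy items: 1, 2, 7.
Of these, item 7 is negatively keyed; on a 0–3 scale, reversed = 3 − raw.
  item 1: 2
  item 2: 1
  item 7: 3 − 2 = 1
Sum = 2 + 1 + 1 = 4
Mean = 4 / 3 = 1.33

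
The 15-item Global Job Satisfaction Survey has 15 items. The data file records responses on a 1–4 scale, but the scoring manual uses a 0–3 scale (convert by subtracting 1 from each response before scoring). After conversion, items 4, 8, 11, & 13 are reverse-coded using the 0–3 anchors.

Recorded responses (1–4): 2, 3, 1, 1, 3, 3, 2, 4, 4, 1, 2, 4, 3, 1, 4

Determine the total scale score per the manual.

Convert to 0–3: 1, 2, 0, 0, 2, 2, 1, 3, 3, 0, 1, 3, 2, 0, 3
Reverse-coded (reverse-coded value = 3 − response):
  item 4: 3 − 0 = 3
  item 8: 3 − 3 = 0
  item 11: 3 − 1 = 2
  item 13: 3 − 2 = 1
Scored: 1, 2, 0, 3, 2, 2, 1, 0, 3, 0, 2, 3, 1, 0, 3
Total = 23

23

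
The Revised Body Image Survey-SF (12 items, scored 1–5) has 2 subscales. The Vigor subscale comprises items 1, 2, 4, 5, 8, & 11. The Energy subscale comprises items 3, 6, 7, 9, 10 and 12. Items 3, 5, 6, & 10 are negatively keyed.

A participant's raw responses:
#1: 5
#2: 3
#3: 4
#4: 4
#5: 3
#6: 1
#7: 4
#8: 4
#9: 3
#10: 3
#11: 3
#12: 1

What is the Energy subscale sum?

18

Energy items: 3, 6, 7, 9, 10, 12.
Of these, items 3, 6, and 10 are negatively keyed; on a 1–5 scale, reversed = 6 − raw.
  item 3: 6 − 4 = 2
  item 6: 6 − 1 = 5
  item 7: 4
  item 9: 3
  item 10: 6 − 3 = 3
  item 12: 1
Sum = 2 + 5 + 4 + 3 + 3 + 1 = 18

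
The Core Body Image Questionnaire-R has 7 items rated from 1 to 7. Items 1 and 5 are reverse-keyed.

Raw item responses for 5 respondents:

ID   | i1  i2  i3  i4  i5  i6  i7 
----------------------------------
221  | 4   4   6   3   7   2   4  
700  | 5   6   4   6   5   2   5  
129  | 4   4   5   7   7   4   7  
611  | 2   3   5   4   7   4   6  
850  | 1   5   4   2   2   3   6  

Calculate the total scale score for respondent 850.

33

Respondent 850 raw: 1, 5, 4, 2, 2, 3, 6.
Reverse-coded (reversed = (1+7) − raw = 8 − raw):
  item 1: 8 − 1 = 7
  item 2: 5
  item 3: 4
  item 4: 2
  item 5: 8 − 2 = 6
  item 6: 3
  item 7: 6
Sum = 7 + 5 + 4 + 2 + 6 + 3 + 6 = 33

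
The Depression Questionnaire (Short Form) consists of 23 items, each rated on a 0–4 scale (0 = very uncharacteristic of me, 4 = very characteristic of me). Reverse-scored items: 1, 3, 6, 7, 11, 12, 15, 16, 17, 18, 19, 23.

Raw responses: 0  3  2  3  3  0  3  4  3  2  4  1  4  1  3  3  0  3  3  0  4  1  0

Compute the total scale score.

54

Reverse-coded items (reversed = (0+4) − raw = 4 − raw):
  item 1: 4 − 0 = 4
  item 3: 4 − 2 = 2
  item 6: 4 − 0 = 4
  item 7: 4 − 3 = 1
  item 11: 4 − 4 = 0
  item 12: 4 − 1 = 3
  item 15: 4 − 3 = 1
  item 16: 4 − 3 = 1
  item 17: 4 − 0 = 4
  item 18: 4 − 3 = 1
  item 19: 4 − 3 = 1
  item 23: 4 − 0 = 4
Scored responses: 4, 3, 2, 3, 3, 4, 1, 4, 3, 2, 0, 3, 4, 1, 1, 1, 4, 1, 1, 0, 4, 1, 4
Total = 4 + 3 + 2 + 3 + 3 + 4 + 1 + 4 + 3 + 2 + 0 + 3 + 4 + 1 + 1 + 1 + 4 + 1 + 1 + 0 + 4 + 1 + 4 = 54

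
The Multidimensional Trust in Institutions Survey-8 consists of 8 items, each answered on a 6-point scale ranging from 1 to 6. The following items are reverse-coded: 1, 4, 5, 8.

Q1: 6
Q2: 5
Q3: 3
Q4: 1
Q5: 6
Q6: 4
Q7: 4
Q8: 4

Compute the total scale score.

Apply reverse scoring (reverse-coded value = 7 − response):
  item 1: 7 − 6 = 1
  item 4: 7 − 1 = 6
  item 5: 7 − 6 = 1
  item 8: 7 − 4 = 3
Scored items: 1, 5, 3, 6, 1, 4, 4, 3
Total = 1 + 5 + 3 + 6 + 1 + 4 + 4 + 3 = 27

27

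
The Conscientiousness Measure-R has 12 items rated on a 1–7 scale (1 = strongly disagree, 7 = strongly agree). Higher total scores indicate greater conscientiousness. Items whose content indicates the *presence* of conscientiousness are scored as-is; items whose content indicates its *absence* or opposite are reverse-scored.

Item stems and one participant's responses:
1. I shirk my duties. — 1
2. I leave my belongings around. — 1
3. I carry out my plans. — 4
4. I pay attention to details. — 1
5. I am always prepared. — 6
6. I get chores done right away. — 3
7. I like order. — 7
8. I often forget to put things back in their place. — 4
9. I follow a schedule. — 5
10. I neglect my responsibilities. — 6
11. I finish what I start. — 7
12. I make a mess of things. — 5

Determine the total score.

56

Items 1, 2, 8, 10, 12 describe the absence/opposite of conscientiousness → reverse-score.
reversed = (1+7) − raw = 8 − raw.
  item 1: 8 − 1 = 7
  item 2: 8 − 1 = 7
  item 3: 4
  item 4: 1
  item 5: 6
  item 6: 3
  item 7: 7
  item 8: 8 − 4 = 4
  item 9: 5
  item 10: 8 − 6 = 2
  item 11: 7
  item 12: 8 − 5 = 3
Total = 7 + 7 + 4 + 1 + 6 + 3 + 7 + 4 + 5 + 2 + 7 + 3 = 56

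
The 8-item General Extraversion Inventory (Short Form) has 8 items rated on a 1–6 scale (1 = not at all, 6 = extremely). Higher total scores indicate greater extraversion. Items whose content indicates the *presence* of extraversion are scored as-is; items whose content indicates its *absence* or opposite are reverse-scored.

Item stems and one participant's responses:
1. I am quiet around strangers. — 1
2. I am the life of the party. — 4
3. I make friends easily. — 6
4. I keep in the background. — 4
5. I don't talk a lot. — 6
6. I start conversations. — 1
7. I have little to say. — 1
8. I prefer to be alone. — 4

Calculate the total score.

Items 1, 4, 5, 7, 8 describe the absence/opposite of extraversion → reverse-score.
reversed = (1+6) − raw = 7 − raw.
  item 1: 7 − 1 = 6
  item 2: 4
  item 3: 6
  item 4: 7 − 4 = 3
  item 5: 7 − 6 = 1
  item 6: 1
  item 7: 7 − 1 = 6
  item 8: 7 − 4 = 3
Total = 6 + 4 + 6 + 3 + 1 + 1 + 6 + 3 = 30

30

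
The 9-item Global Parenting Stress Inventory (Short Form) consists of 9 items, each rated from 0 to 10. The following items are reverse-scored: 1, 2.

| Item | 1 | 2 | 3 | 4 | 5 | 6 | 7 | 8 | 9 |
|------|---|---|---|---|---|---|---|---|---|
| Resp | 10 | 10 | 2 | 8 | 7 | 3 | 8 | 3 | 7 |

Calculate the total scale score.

38

Reverse-coded items (reverse-coded value = 10 − response):
  item 1: 10 − 10 = 0
  item 2: 10 − 10 = 0
Scored items: 0, 0, 2, 8, 7, 3, 8, 3, 7
Total = 0 + 0 + 2 + 8 + 7 + 3 + 8 + 3 + 7 = 38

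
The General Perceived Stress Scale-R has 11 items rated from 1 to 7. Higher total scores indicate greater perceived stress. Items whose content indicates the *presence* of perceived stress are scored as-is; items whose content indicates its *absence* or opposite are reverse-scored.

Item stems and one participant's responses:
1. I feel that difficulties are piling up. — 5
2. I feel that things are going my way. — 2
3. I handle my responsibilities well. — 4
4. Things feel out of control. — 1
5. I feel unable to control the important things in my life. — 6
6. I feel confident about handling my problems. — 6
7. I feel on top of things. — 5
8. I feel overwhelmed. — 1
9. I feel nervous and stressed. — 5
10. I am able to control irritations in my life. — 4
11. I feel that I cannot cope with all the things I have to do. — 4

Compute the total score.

41

Items 2, 3, 6, 7, 10 describe the absence/opposite of perceived stress → reverse-score.
reverse-coded value = 8 − response.
  item 1: 5
  item 2: 8 − 2 = 6
  item 3: 8 − 4 = 4
  item 4: 1
  item 5: 6
  item 6: 8 − 6 = 2
  item 7: 8 − 5 = 3
  item 8: 1
  item 9: 5
  item 10: 8 − 4 = 4
  item 11: 4
Total = 5 + 6 + 4 + 1 + 6 + 2 + 3 + 1 + 5 + 4 + 4 = 41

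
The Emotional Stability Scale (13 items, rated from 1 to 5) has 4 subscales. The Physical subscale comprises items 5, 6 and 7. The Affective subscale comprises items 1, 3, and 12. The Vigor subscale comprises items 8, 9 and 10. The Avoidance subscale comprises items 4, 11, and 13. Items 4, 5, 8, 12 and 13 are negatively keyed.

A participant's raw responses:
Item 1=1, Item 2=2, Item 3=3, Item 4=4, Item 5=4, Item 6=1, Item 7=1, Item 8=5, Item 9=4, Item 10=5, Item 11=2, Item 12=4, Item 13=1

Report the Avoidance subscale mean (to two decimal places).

Avoidance items: 4, 11, 13.
Of these, items 4 and 13 are negatively keyed; reversed = (1+5) − raw = 6 − raw.
  item 4: 6 − 4 = 2
  item 11: 2
  item 13: 6 − 1 = 5
Sum = 2 + 2 + 5 = 9
Mean = 9 / 3 = 3.00

3.00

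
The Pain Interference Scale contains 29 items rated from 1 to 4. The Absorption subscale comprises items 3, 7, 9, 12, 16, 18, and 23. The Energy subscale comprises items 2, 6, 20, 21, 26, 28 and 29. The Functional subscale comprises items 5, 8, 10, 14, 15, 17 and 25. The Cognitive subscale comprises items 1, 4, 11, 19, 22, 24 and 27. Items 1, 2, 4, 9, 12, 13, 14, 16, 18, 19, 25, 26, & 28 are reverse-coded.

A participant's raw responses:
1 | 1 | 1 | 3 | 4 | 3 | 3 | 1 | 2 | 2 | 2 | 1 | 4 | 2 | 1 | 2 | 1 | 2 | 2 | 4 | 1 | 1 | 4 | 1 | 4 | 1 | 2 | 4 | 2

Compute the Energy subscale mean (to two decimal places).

Energy items: 2, 6, 20, 21, 26, 28, 29.
Of these, items 2, 26, and 28 are reverse-coded; reverse-coded value = 5 − response.
  item 2: 5 − 1 = 4
  item 6: 3
  item 20: 4
  item 21: 1
  item 26: 5 − 1 = 4
  item 28: 5 − 4 = 1
  item 29: 2
Sum = 4 + 3 + 4 + 1 + 4 + 1 + 2 = 19
Mean = 19 / 7 = 2.71

2.71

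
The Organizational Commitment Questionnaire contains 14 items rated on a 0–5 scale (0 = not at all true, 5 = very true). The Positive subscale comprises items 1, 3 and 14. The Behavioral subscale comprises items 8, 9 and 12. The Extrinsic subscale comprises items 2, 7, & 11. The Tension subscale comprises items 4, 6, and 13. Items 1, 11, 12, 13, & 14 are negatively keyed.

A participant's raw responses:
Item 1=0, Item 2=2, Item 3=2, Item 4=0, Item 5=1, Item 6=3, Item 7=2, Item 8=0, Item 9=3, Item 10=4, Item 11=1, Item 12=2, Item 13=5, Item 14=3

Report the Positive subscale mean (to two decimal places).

Positive items: 1, 3, 14.
Of these, items 1 & 14 are negatively keyed; reverse-coded value = 5 − response.
  item 1: 5 − 0 = 5
  item 3: 2
  item 14: 5 − 3 = 2
Sum = 5 + 2 + 2 = 9
Mean = 9 / 3 = 3.00

3.00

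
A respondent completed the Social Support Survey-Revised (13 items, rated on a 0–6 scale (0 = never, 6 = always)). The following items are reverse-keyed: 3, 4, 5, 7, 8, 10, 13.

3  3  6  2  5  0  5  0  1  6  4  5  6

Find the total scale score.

Raw sum = 46. Reverse-keyed items: 3, 4, 5, 7, 8, 10, 13; their raw sum = 30.
Each reversal replaces raw with 6 − raw, changing the total by 6 − 2·raw per item.
Total = 46 + 7·6 − 2·30 = 46 + 42 − 60 = 28

28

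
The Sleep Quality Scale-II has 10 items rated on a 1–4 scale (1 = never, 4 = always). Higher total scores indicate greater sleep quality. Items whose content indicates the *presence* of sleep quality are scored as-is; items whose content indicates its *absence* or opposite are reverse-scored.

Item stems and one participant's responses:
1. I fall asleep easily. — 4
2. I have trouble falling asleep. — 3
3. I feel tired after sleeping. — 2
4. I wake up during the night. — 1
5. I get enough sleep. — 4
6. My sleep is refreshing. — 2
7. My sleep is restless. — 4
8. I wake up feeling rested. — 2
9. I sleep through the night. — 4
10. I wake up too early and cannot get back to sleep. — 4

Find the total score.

27

Items 2, 3, 4, 7, 10 describe the absence/opposite of sleep quality → reverse-score.
reverse-coded value = 5 − response.
  item 1: 4
  item 2: 5 − 3 = 2
  item 3: 5 − 2 = 3
  item 4: 5 − 1 = 4
  item 5: 4
  item 6: 2
  item 7: 5 − 4 = 1
  item 8: 2
  item 9: 4
  item 10: 5 − 4 = 1
Total = 4 + 2 + 3 + 4 + 4 + 2 + 1 + 2 + 4 + 1 = 27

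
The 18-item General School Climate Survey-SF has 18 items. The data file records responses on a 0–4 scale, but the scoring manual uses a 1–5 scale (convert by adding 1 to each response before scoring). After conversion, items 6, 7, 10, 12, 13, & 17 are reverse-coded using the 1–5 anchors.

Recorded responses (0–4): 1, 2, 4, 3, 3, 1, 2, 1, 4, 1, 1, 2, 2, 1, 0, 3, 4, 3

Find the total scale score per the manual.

56

Convert to 1–5: 2, 3, 5, 4, 4, 2, 3, 2, 5, 2, 2, 3, 3, 2, 1, 4, 5, 4
Reverse-coded (reverse-coded value = 6 − response):
  item 6: 6 − 2 = 4
  item 7: 6 − 3 = 3
  item 10: 6 − 2 = 4
  item 12: 6 − 3 = 3
  item 13: 6 − 3 = 3
  item 17: 6 − 5 = 1
Scored: 2, 3, 5, 4, 4, 4, 3, 2, 5, 4, 2, 3, 3, 2, 1, 4, 1, 4
Total = 56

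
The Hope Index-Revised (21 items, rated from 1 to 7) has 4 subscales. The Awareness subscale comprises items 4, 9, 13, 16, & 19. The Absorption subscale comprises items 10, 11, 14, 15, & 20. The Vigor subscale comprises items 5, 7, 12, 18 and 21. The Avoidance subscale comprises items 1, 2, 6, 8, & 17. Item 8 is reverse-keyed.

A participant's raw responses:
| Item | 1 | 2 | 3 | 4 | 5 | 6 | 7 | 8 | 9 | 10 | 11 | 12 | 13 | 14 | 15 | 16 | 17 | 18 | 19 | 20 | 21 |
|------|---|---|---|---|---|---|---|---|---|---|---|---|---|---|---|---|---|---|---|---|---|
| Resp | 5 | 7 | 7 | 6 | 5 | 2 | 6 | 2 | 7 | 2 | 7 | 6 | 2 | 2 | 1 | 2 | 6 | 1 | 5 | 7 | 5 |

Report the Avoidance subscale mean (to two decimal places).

5.20

Avoidance items: 1, 2, 6, 8, 17.
Of these, item 8 is reverse-keyed; reverse-coded value = 8 − response.
  item 1: 5
  item 2: 7
  item 6: 2
  item 8: 8 − 2 = 6
  item 17: 6
Sum = 5 + 7 + 2 + 6 + 6 = 26
Mean = 26 / 5 = 5.20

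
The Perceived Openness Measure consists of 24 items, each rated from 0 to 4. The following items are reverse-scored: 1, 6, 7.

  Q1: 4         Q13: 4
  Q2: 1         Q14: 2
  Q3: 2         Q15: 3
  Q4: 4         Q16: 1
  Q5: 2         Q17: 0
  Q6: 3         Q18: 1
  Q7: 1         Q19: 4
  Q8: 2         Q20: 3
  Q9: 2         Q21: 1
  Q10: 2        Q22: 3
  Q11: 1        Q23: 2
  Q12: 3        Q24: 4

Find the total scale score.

51

Reversing items 1, 6, and 7 with 4 − raw:
Total = (4−4) + 1 + 2 + 4 + 2 + (4−3) + (4−1) + 2 + 2 + 2 + 1 + 3 + 4 + 2 + 3 + 1 + 0 + 1 + 4 + 3 + 1 + 3 + 2 + 4
      = 0 + 1 + 2 + 4 + 2 + 1 + 3 + 2 + 2 + 2 + 1 + 3 + 4 + 2 + 3 + 1 + 0 + 1 + 4 + 3 + 1 + 3 + 2 + 4 = 51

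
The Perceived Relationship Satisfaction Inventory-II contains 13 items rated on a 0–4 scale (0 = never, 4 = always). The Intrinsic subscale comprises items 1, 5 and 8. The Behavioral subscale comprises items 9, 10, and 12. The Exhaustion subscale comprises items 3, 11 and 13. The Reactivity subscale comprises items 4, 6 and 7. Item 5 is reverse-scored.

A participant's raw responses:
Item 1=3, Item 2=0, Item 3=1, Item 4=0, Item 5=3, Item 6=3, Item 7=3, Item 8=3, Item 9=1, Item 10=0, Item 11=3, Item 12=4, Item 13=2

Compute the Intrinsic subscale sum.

Intrinsic items: 1, 5, 8.
Of these, item 5 is reverse-scored; reversed = (0+4) − raw = 4 − raw.
  item 1: 3
  item 5: 4 − 3 = 1
  item 8: 3
Sum = 3 + 1 + 3 = 7

7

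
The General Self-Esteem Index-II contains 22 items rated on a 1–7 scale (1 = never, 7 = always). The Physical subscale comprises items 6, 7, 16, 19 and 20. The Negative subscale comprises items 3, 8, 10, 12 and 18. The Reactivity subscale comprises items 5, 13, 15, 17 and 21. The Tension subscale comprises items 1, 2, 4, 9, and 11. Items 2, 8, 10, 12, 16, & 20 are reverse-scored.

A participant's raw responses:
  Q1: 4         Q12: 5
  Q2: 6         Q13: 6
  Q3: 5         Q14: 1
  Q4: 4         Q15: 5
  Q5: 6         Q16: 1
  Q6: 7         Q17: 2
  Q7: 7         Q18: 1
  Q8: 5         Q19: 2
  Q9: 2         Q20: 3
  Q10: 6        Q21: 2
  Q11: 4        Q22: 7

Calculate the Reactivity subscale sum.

21

Reactivity items: 5, 13, 15, 17, 21.
  item 5: 6
  item 13: 6
  item 15: 5
  item 17: 2
  item 21: 2
Sum = 6 + 6 + 5 + 2 + 2 = 21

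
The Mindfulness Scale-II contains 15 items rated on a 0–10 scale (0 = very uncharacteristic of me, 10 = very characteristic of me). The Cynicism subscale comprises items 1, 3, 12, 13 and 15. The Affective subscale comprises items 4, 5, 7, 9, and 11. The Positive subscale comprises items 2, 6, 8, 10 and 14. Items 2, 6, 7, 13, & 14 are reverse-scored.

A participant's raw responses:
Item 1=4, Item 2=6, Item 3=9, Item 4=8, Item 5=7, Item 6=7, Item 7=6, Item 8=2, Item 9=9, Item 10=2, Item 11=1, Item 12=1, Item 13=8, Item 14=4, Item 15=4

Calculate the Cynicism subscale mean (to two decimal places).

Cynicism items: 1, 3, 12, 13, 15.
Of these, item 13 is reverse-scored; on a 0–10 scale, reversed = 10 − raw.
  item 1: 4
  item 3: 9
  item 12: 1
  item 13: 10 − 8 = 2
  item 15: 4
Sum = 4 + 9 + 1 + 2 + 4 = 20
Mean = 20 / 5 = 4.00

4.00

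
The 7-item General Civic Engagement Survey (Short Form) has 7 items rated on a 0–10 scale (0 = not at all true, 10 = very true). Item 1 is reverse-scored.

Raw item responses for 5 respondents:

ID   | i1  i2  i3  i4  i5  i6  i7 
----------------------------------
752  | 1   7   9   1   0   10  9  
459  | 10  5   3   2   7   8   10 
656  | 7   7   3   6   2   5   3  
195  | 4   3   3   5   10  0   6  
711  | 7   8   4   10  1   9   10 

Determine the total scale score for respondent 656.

29

Respondent 656 raw: 7, 7, 3, 6, 2, 5, 3.
Reverse-coded (on a 0–10 scale, reversed = 10 − raw):
  item 1: 10 − 7 = 3
  item 2: 7
  item 3: 3
  item 4: 6
  item 5: 2
  item 6: 5
  item 7: 3
Sum = 3 + 7 + 3 + 6 + 2 + 5 + 3 = 29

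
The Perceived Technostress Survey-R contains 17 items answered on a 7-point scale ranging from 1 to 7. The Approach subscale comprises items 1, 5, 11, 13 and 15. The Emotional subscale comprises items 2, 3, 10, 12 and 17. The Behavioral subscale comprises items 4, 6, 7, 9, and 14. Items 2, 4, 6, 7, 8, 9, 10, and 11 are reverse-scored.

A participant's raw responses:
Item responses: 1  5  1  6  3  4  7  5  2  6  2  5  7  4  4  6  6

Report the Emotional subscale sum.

17

Emotional items: 2, 3, 10, 12, 17.
Of these, items 2 and 10 are reverse-scored; reverse-coded value = 8 − response.
  item 2: 8 − 5 = 3
  item 3: 1
  item 10: 8 − 6 = 2
  item 12: 5
  item 17: 6
Sum = 3 + 1 + 2 + 5 + 6 = 17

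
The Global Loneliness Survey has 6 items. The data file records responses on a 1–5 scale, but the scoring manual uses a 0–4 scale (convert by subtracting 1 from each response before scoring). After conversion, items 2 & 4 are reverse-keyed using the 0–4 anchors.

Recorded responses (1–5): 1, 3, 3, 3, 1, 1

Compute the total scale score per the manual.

Convert to 0–4: 0, 2, 2, 2, 0, 0
Reverse-coded (reversed = (0+4) − raw = 4 − raw):
  item 2: 4 − 2 = 2
  item 4: 4 − 2 = 2
Scored: 0, 2, 2, 2, 0, 0
Total = 6

6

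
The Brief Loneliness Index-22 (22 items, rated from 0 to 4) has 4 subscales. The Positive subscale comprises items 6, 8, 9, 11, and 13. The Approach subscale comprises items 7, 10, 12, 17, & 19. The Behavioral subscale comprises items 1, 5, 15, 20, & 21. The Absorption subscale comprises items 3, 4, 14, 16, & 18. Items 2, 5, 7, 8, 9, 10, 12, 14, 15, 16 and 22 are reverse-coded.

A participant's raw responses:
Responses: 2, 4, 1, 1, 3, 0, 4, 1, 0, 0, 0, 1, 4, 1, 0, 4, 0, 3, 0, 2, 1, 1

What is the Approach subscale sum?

Approach items: 7, 10, 12, 17, 19.
Of these, items 7, 10, & 12 are reverse-coded; reverse-coded value = 4 − response.
  item 7: 4 − 4 = 0
  item 10: 4 − 0 = 4
  item 12: 4 − 1 = 3
  item 17: 0
  item 19: 0
Sum = 0 + 4 + 3 + 0 + 0 = 7

7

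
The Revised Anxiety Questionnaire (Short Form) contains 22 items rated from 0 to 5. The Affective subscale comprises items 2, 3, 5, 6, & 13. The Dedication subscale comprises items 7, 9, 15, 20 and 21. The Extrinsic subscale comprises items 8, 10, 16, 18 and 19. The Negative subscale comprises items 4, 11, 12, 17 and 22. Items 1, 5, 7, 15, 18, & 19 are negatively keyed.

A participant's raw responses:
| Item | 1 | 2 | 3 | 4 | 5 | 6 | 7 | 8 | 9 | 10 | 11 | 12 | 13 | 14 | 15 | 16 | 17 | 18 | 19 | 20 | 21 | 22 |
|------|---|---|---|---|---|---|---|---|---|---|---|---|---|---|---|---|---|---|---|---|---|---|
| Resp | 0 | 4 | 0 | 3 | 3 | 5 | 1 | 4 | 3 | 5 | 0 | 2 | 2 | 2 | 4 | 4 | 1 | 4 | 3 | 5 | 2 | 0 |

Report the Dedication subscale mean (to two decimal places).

3.00

Dedication items: 7, 9, 15, 20, 21.
Of these, items 7 and 15 are negatively keyed; reversed = (0+5) − raw = 5 − raw.
  item 7: 5 − 1 = 4
  item 9: 3
  item 15: 5 − 4 = 1
  item 20: 5
  item 21: 2
Sum = 4 + 3 + 1 + 5 + 2 = 15
Mean = 15 / 5 = 3.00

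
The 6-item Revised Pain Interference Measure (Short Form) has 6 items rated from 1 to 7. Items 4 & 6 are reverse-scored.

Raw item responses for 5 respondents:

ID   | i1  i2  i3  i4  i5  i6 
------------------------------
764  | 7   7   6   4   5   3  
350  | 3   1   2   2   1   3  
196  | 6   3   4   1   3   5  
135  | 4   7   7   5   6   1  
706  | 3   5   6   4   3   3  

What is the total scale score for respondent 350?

18

Respondent 350 raw: 3, 1, 2, 2, 1, 3.
Reverse-coded (reversed = (1+7) − raw = 8 − raw):
  item 1: 3
  item 2: 1
  item 3: 2
  item 4: 8 − 2 = 6
  item 5: 1
  item 6: 8 − 3 = 5
Sum = 3 + 1 + 2 + 6 + 1 + 5 = 18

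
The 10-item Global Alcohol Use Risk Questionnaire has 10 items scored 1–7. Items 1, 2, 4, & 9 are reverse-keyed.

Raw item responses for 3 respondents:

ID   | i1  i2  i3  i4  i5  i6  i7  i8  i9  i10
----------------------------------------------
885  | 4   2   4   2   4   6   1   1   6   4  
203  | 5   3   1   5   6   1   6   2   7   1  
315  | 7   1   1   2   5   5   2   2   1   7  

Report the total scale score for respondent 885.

Respondent 885 raw: 4, 2, 4, 2, 4, 6, 1, 1, 6, 4.
Reverse-coded (on a 1–7 scale, reversed = 8 − raw):
  item 1: 8 − 4 = 4
  item 2: 8 − 2 = 6
  item 3: 4
  item 4: 8 − 2 = 6
  item 5: 4
  item 6: 6
  item 7: 1
  item 8: 1
  item 9: 8 − 6 = 2
  item 10: 4
Sum = 4 + 6 + 4 + 6 + 4 + 6 + 1 + 1 + 2 + 4 = 38

38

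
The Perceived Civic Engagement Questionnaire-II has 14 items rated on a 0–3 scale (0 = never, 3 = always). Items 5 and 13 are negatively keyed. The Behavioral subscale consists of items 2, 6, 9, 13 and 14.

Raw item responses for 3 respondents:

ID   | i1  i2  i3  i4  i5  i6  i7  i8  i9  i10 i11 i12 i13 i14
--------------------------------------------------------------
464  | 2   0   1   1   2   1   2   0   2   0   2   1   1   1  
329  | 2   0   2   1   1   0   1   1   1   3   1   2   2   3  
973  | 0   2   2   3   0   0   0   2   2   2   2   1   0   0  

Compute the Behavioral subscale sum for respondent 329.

Respondent 329 raw: 2, 0, 2, 1, 1, 0, 1, 1, 1, 3, 1, 2, 2, 3.
Behavioral items: 2, 6, 9, 13, 14.
Reverse-coded (on a 0–3 scale, reversed = 3 − raw):
  item 2: 0
  item 6: 0
  item 9: 1
  item 13: 3 − 2 = 1
  item 14: 3
Sum = 0 + 0 + 1 + 1 + 3 = 5

5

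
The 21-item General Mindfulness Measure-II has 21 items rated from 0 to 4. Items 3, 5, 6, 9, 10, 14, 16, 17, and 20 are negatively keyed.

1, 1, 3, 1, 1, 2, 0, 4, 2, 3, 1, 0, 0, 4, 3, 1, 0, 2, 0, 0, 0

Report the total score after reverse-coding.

33

Negatively keyed items use 4 − raw:
  item 3: 4 − 3 = 1
  item 5: 4 − 1 = 3
  item 6: 4 − 2 = 2
  item 9: 4 − 2 = 2
  item 10: 4 − 3 = 1
  item 14: 4 − 4 = 0
  item 16: 4 − 1 = 3
  item 17: 4 − 0 = 4
  item 20: 4 − 0 = 4
After reverse-coding: 1, 1, 1, 1, 3, 2, 0, 4, 2, 1, 1, 0, 0, 0, 3, 3, 4, 2, 0, 4, 0
Total = 1 + 1 + 1 + 1 + 3 + 2 + 0 + 4 + 2 + 1 + 1 + 0 + 0 + 0 + 3 + 3 + 4 + 2 + 0 + 4 + 0 = 33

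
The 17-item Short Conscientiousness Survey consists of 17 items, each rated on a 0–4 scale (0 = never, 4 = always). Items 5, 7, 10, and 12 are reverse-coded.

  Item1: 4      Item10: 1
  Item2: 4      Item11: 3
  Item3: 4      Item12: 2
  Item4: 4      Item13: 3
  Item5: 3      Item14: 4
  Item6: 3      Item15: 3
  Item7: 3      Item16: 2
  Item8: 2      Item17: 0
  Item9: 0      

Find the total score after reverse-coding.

Reverse-coded items (on a 0–4 scale, reversed = 4 − raw):
  item 5: 4 − 3 = 1
  item 7: 4 − 3 = 1
  item 10: 4 − 1 = 3
  item 12: 4 − 2 = 2
Scored responses: 4, 4, 4, 4, 1, 3, 1, 2, 0, 3, 3, 2, 3, 4, 3, 2, 0
Total = 4 + 4 + 4 + 4 + 1 + 3 + 1 + 2 + 0 + 3 + 3 + 2 + 3 + 4 + 3 + 2 + 0 = 43

43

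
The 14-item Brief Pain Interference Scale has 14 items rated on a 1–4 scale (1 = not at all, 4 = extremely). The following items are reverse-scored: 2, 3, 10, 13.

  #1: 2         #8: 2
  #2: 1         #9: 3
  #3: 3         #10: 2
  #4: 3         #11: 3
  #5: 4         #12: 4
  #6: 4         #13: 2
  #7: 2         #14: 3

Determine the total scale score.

Reverse-scored items use 5 − raw:
  item 2: 5 − 1 = 4
  item 3: 5 − 3 = 2
  item 10: 5 − 2 = 3
  item 13: 5 − 2 = 3
Scored responses: 2, 4, 2, 3, 4, 4, 2, 2, 3, 3, 3, 4, 3, 3
Total = 2 + 4 + 2 + 3 + 4 + 4 + 2 + 2 + 3 + 3 + 3 + 4 + 3 + 3 = 42

42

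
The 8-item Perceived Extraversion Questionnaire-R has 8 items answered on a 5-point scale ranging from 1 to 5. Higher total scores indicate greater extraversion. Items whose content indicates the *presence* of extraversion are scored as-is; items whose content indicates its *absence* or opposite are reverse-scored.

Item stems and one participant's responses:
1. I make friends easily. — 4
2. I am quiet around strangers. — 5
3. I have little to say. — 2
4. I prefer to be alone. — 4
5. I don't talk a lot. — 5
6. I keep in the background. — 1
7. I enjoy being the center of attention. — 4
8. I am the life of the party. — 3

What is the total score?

24

Items 2, 3, 4, 5, 6 describe the absence/opposite of extraversion → reverse-score.
on a 1–5 scale, reversed = 6 − raw.
  item 1: 4
  item 2: 6 − 5 = 1
  item 3: 6 − 2 = 4
  item 4: 6 − 4 = 2
  item 5: 6 − 5 = 1
  item 6: 6 − 1 = 5
  item 7: 4
  item 8: 3
Total = 4 + 1 + 4 + 2 + 1 + 5 + 4 + 3 = 24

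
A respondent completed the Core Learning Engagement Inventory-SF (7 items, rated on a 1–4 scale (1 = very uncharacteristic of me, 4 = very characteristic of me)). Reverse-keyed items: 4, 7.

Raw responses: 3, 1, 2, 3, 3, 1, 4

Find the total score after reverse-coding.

13

Raw sum = 17. Reverse-keyed items: 4, 7; their raw sum = 7.
Each reversal replaces raw with 5 − raw, changing the total by 5 − 2·raw per item.
Total = 17 + 2·5 − 2·7 = 17 + 10 − 14 = 13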